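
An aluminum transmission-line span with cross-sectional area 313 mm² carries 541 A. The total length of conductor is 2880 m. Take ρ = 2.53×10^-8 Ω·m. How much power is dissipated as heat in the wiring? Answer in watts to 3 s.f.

A = 313 mm² = 3.130e-04 m²
R = ρL/A = (2.53×10^-8)(2880)/(3.130e-04) = 0.2328 Ω
P = I²R = (541)² × 0.2328 = 68100 W

68100 W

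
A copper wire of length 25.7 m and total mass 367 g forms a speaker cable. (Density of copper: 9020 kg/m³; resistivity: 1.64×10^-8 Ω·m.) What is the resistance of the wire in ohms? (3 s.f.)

A = m/(density·L) = 0.367/(9020×25.7) = 1.5832e-06 m²
R = ρL/A = (1.64×10^-8)(25.7)/(1.5832e-06) = 0.266 Ω

0.266 Ω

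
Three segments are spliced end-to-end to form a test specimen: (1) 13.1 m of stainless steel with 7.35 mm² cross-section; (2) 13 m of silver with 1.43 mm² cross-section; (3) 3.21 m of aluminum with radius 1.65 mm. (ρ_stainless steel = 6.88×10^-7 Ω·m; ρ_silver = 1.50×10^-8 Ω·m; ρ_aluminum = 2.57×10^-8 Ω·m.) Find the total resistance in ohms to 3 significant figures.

1.37 Ω

Seg 1: A = 7.35 mm² = 7.350e-06 m²
R_1 = (6.88×10^-7)(13.1)/(7.350e-06) = 1.226 Ω
Seg 2: A = 1.43 mm² = 1.430e-06 m²
R_2 = (1.50×10^-8)(13)/(1.430e-06) = 0.1364 Ω
Seg 3: A = πr² = π(1.6500e-03 m)² = 8.553e-06 m²
R_3 = (2.57×10^-8)(3.21)/(8.553e-06) = 0.009645 Ω
R_total = R_1 + R_2 + R_3 = 1.37 Ω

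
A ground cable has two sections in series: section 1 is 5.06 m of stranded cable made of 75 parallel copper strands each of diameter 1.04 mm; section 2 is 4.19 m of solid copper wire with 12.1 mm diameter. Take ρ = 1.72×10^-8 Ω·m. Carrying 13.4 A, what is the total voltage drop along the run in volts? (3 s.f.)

Section 1: A_strand = π(5.2000e-04)² = 8.495e-07 m²; R₁ = ρL/(N·A_s) = (1.72×10^-8)(5.06)/(75×8.495e-07) = 0.001366 Ω
Section 2: A = π(d/2)² = π(6.0500e-03 m)² = 1.150e-04 m²
R₂ = (1.72×10^-8)(4.19)/(1.150e-04) = 6.267×10^-4 Ω
R = R₁ + R₂ = 0.001993 Ω
V = IR = 13.4 × 0.001993 = 0.0267 V

0.0267 V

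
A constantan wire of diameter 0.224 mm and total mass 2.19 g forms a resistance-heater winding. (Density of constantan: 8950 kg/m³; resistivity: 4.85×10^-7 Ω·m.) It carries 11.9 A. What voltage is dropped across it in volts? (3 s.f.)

A = π(d/2)² = π(1.1200e-04 m)² = 3.9408e-08 m²
L = m/(density·A) = 0.00219/(8950×3.9408e-08) = 6.209 m
R = ρL/A = (4.85×10^-7)(6.209)/(3.9408e-08) = 76.42 Ω
V = IR = 11.9 × 76.42 = 909 V

909 V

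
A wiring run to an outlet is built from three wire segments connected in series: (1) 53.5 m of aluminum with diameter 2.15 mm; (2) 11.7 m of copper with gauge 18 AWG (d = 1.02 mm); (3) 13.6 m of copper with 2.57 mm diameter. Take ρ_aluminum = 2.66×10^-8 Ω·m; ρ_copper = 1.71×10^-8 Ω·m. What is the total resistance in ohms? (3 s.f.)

0.682 Ω

Seg 1: A = π(d/2)² = π(1.0750e-03 m)² = 3.631e-06 m²
R_1 = (2.66×10^-8)(53.5)/(3.631e-06) = 0.392 Ω
Seg 2: A = π(1.02/2 mm)² = π(5.1000e-04 m)² = 8.171e-07 m²
R_2 = (1.71×10^-8)(11.7)/(8.171e-07) = 0.2448 Ω
Seg 3: A = π(d/2)² = π(1.2850e-03 m)² = 5.187e-06 m²
R_3 = (1.71×10^-8)(13.6)/(5.187e-06) = 0.04483 Ω
R_total = R_1 + R_2 + R_3 = 0.682 Ω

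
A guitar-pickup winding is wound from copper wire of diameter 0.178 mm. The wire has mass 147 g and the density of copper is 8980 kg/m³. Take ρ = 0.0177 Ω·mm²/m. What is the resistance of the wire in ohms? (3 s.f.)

ρ = 0.0177 Ω·mm²/m = 1.77×10^-8 Ω·m
A = π(d/2)² = π(8.9000e-05 m)² = 2.4885e-08 m²
L = m/(density·A) = 0.147/(8980×2.4885e-08) = 657.8 m
R = ρL/A = (1.77×10^-8)(657.8)/(2.4885e-08) = 468 Ω

468 Ω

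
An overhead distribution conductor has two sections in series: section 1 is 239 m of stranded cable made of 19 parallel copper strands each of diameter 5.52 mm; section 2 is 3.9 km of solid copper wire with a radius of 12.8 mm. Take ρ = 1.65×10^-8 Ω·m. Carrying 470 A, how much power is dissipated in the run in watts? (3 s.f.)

29500 W

Section 1: A_strand = π(2.7600e-03)² = 2.393e-05 m²; R₁ = ρL/(N·A_s) = (1.65×10^-8)(239)/(19×2.393e-05) = 0.008673 Ω
Section 2: A = πr² = π(1.2800e-02 m)² = 5.147e-04 m²
R₂ = (1.65×10^-8)(3900)/(5.147e-04) = 0.125 Ω
R = R₁ + R₂ = 0.1337 Ω
P = I²R = (470)² × 0.1337 = 29500 W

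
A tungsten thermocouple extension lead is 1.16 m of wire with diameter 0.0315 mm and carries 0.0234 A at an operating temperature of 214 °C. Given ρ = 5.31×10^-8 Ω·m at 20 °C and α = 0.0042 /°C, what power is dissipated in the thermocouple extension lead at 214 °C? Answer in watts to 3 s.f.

A = π(d/2)² = π(1.5750e-05 m)² = 7.793e-10 m²
R₍20₎ = ρL/A = (5.31×10^-8)(1.16)/(7.793e-10) = 79.04 Ω
R₍214₎ = R₍20₎(1 + αΔT) = 79.04 × (1 + 0.0042×194) = 143.4 Ω
P = I²R = (0.0234)² × 143.4 = 0.0785 W

0.0785 W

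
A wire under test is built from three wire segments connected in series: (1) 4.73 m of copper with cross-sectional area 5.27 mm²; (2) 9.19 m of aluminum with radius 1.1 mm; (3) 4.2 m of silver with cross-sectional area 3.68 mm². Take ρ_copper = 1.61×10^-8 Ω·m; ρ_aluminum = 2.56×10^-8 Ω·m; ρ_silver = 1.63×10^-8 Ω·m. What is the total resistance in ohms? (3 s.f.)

0.0949 Ω

Seg 1: A = 5.27 mm² = 5.270e-06 m²
R_1 = (1.61×10^-8)(4.73)/(5.270e-06) = 0.01445 Ω
Seg 2: A = πr² = π(1.1000e-03 m)² = 3.801e-06 m²
R_2 = (2.56×10^-8)(9.19)/(3.801e-06) = 0.06189 Ω
Seg 3: A = 3.68 mm² = 3.680e-06 m²
R_3 = (1.63×10^-8)(4.2)/(3.680e-06) = 0.0186 Ω
R_total = R_1 + R_2 + R_3 = 0.0949 Ω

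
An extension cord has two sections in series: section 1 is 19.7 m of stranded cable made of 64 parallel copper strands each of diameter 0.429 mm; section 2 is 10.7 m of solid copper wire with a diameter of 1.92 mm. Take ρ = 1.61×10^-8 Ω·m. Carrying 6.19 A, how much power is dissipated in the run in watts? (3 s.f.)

3.59 W

Section 1: A_strand = π(2.1450e-04)² = 1.445e-07 m²; R₁ = ρL/(N·A_s) = (1.61×10^-8)(19.7)/(64×1.445e-07) = 0.03429 Ω
Section 2: A = π(d/2)² = π(9.6000e-04 m)² = 2.895e-06 m²
R₂ = (1.61×10^-8)(10.7)/(2.895e-06) = 0.0595 Ω
R = R₁ + R₂ = 0.09379 Ω
P = I²R = (6.19)² × 0.09379 = 3.59 W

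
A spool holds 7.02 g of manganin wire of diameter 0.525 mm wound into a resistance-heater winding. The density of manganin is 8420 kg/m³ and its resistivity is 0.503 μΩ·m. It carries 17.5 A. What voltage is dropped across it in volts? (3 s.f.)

ρ = 0.503 μΩ·m = 5.03×10^-7 Ω·m
A = π(d/2)² = π(2.6250e-04 m)² = 2.1648e-07 m²
L = m/(density·A) = 0.00702/(8420×2.1648e-07) = 3.851 m
R = ρL/A = (5.03×10^-7)(3.851)/(2.1648e-07) = 8.949 Ω
V = IR = 17.5 × 8.949 = 157 V

157 V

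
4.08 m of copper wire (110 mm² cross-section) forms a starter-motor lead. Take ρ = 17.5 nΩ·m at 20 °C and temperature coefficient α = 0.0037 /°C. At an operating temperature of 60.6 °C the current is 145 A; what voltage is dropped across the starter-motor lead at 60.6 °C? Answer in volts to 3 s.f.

0.108 V

ρ = 17.5 nΩ·m = 1.75×10^-8 Ω·m
A = 110 mm² = 1.100e-04 m²
R₍20₎ = ρL/A = (1.75×10^-8)(4.08)/(1.100e-04) = 6.491×10^-4 Ω
R₍60.6₎ = R₍20₎(1 + αΔT) = 6.491×10^-4 × (1 + 0.0037×40.6) = 7.466×10^-4 Ω
V = IR = 145 × 7.466×10^-4 = 0.108 V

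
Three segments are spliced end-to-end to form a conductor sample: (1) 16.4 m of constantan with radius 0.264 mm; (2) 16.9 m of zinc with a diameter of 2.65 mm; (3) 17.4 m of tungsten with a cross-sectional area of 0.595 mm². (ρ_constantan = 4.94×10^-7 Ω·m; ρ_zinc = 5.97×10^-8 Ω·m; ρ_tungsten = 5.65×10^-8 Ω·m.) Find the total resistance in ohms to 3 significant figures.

38.8 Ω

Seg 1: A = πr² = π(2.6400e-04 m)² = 2.190e-07 m²
R_1 = (4.94×10^-7)(16.4)/(2.190e-07) = 37 Ω
Seg 2: A = π(d/2)² = π(1.3250e-03 m)² = 5.515e-06 m²
R_2 = (5.97×10^-8)(16.9)/(5.515e-06) = 0.1829 Ω
Seg 3: A = 0.595 mm² = 5.950e-07 m²
R_3 = (5.65×10^-8)(17.4)/(5.950e-07) = 1.652 Ω
R_total = R_1 + R_2 + R_3 = 38.8 Ω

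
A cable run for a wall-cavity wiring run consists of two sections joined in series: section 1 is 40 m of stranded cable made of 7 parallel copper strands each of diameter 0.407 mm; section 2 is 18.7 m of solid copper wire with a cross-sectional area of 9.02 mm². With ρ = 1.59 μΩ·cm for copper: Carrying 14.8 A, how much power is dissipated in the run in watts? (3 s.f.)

160 W

ρ = 1.59 μΩ·cm = 1.59×10^-8 Ω·m
Section 1: A_strand = π(2.0350e-04)² = 1.301e-07 m²; R₁ = ρL/(N·A_s) = (1.59×10^-8)(40)/(7×1.301e-07) = 0.6984 Ω
Section 2: A = 9.02 mm² = 9.020e-06 m²
R₂ = (1.59×10^-8)(18.7)/(9.020e-06) = 0.03296 Ω
R = R₁ + R₂ = 0.7313 Ω
P = I²R = (14.8)² × 0.7313 = 160 W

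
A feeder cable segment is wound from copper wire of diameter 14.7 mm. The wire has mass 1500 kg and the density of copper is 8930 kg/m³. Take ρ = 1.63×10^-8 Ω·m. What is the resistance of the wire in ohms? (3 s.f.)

0.0951 Ω

A = π(d/2)² = π(7.3500e-03 m)² = 1.6972e-04 m²
L = m/(density·A) = 1500/(8930×1.6972e-04) = 989.7 m
R = ρL/A = (1.63×10^-8)(989.7)/(1.6972e-04) = 0.0951 Ω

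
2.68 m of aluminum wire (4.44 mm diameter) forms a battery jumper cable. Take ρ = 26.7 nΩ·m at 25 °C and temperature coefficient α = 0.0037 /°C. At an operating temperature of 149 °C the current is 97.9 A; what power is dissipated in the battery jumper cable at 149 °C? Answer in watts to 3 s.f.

ρ = 26.7 nΩ·m = 2.67×10^-8 Ω·m
A = π(d/2)² = π(2.2200e-03 m)² = 1.548e-05 m²
R₍25₎ = ρL/A = (2.67×10^-8)(2.68)/(1.548e-05) = 0.004622 Ω
R₍149₎ = R₍25₎(1 + αΔT) = 0.004622 × (1 + 0.0037×124) = 0.006742 Ω
P = I²R = (97.9)² × 0.006742 = 64.6 W

64.6 W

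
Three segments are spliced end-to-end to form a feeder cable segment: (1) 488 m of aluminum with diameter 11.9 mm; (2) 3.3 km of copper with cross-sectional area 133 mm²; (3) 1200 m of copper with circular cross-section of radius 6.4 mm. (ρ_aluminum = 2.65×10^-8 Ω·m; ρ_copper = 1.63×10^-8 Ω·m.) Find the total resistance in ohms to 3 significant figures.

0.673 Ω

Seg 1: A = π(d/2)² = π(5.9500e-03 m)² = 1.112e-04 m²
R_1 = (2.65×10^-8)(488)/(1.112e-04) = 0.1163 Ω
Seg 2: A = 133 mm² = 1.330e-04 m²
R_2 = (1.63×10^-8)(3300)/(1.330e-04) = 0.4044 Ω
Seg 3: A = πr² = π(6.4000e-03 m)² = 1.287e-04 m²
R_3 = (1.63×10^-8)(1200)/(1.287e-04) = 0.152 Ω
R_total = R_1 + R_2 + R_3 = 0.673 Ω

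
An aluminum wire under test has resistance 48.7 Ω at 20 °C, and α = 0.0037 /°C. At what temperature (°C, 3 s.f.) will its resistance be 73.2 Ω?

156 °C

R = R₀(1 + α(T − T₀)) ⇒ T = T₀ + (R/R₀ − 1)/α
T = 20 + (73.2/48.7 − 1)/0.0037 = 20 + (0.5031)/0.0037 = 156 °C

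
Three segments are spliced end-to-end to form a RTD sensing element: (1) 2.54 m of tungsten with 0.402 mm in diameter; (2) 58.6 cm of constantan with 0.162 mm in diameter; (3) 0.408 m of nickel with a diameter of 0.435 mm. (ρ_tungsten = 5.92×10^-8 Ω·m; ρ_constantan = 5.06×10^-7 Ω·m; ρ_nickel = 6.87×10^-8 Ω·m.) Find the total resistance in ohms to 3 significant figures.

Seg 1: A = π(d/2)² = π(2.0100e-04 m)² = 1.269e-07 m²
R_1 = (5.92×10^-8)(2.54)/(1.269e-07) = 1.185 Ω
Seg 2: A = π(d/2)² = π(8.1000e-05 m)² = 2.061e-08 m²
R_2 = (5.06×10^-7)(0.586)/(2.061e-08) = 14.39 Ω
Seg 3: A = π(d/2)² = π(2.1750e-04 m)² = 1.486e-07 m²
R_3 = (6.87×10^-8)(0.408)/(1.486e-07) = 0.1886 Ω
R_total = R_1 + R_2 + R_3 = 15.8 Ω

15.8 Ω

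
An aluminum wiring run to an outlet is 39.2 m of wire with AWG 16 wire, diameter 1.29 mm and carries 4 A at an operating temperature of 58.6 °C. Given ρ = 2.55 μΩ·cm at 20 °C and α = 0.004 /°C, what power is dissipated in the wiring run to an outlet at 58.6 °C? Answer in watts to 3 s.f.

ρ = 2.55 μΩ·cm = 2.55×10^-8 Ω·m
A = π(1.29/2 mm)² = π(6.4500e-04 m)² = 1.307e-06 m²
R₍20₎ = ρL/A = (2.55×10^-8)(39.2)/(1.307e-06) = 0.7648 Ω
R₍58.6₎ = R₍20₎(1 + αΔT) = 0.7648 × (1 + 0.004×38.6) = 0.8829 Ω
P = I²R = (4)² × 0.8829 = 14.1 W

14.1 W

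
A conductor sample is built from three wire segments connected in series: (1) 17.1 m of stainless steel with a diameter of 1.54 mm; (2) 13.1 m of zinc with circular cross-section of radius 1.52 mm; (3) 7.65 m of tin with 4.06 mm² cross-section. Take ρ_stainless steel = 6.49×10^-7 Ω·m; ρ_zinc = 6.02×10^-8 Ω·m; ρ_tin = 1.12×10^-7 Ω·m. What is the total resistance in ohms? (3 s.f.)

Seg 1: A = π(d/2)² = π(7.7000e-04 m)² = 1.863e-06 m²
R_1 = (6.49×10^-7)(17.1)/(1.863e-06) = 5.958 Ω
Seg 2: A = πr² = π(1.5200e-03 m)² = 7.258e-06 m²
R_2 = (6.02×10^-8)(13.1)/(7.258e-06) = 0.1087 Ω
Seg 3: A = 4.06 mm² = 4.060e-06 m²
R_3 = (1.12×10^-7)(7.65)/(4.060e-06) = 0.211 Ω
R_total = R_1 + R_2 + R_3 = 6.28 Ω

6.28 Ω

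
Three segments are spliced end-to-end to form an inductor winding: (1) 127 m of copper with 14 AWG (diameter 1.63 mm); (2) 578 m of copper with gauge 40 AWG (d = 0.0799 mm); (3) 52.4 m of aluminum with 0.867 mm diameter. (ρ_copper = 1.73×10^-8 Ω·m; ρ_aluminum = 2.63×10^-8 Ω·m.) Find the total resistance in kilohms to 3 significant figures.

2.00 kΩ

Seg 1: A = π(1.63/2 mm)² = π(8.1500e-04 m)² = 2.087e-06 m²
R_1 = (1.73×10^-8)(127)/(2.087e-06) = 1.053 Ω
Seg 2: A = π(0.0799/2 mm)² = π(3.9950e-05 m)² = 5.014e-09 m²
R_2 = (1.73×10^-8)(578)/(5.014e-09) = 1994 Ω
Seg 3: A = π(d/2)² = π(4.3350e-04 m)² = 5.904e-07 m²
R_3 = (2.63×10^-8)(52.4)/(5.904e-07) = 2.334 Ω
R_total = R_1 + R_2 + R_3 = 2.00 kΩ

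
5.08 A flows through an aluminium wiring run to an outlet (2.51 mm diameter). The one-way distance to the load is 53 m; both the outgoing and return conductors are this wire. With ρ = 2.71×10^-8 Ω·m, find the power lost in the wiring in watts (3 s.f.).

A = π(d/2)² = π(1.2550e-03 m)² = 4.948e-06 m²
Total conductor length (both ways) L = 2 × 53 = 106 m
R = ρL/A = (2.71×10^-8)(106)/(4.948e-06) = 0.5805 Ω
P = I²R = (5.08)² × 0.5805 = 15.0 W

15.0 W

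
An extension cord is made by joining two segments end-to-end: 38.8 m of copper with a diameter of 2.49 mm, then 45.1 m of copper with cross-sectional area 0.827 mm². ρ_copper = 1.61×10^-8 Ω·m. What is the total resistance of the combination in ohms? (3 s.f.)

1.01 Ω

Segment 1: A = π(d/2)² = π(1.2450e-03 m)² = 4.870e-06 m²
R₁ = ρL/A = (1.61×10^-8)(38.8)/(4.870e-06) = 0.1283 Ω
Segment 2: A = 0.827 mm² = 8.270e-07 m²
R₂ = (1.61×10^-8)(45.1)/(8.270e-07) = 0.878 Ω
R = R₁ + R₂ = 1.01 Ω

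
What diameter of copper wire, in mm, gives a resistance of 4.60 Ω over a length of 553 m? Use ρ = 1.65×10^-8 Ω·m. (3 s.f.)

1.59 mm

A = ρL/R = (1.65×10^-8)(553)/(4.6) = 1.984e-06 m²
d = 2√(A/π) = 1.589e-03 m = 1.59 mm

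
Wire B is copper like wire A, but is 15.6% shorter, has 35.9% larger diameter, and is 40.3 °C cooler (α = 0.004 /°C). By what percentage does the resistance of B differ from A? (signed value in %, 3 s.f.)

-61.7%

R ∝ ρL/d² with ρ ∝ (1+αΔT), so R_B/R_A = (1 − 15.6/100) × (1 + 35.9/100)⁻² × (1 − 0.004×40.3)
= 0.844 × 0.5414 × 0.8388 = 0.3833
(R_B − R_A)/R_A = 0.3833 − 1 = -61.7%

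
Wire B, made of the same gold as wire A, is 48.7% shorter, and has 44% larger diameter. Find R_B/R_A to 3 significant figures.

0.247

R ∝ L/d², so R_B/R_A = (1 − 48.7/100) × (1 + 44/100)⁻²
= 0.513 × 0.4823 = 0.247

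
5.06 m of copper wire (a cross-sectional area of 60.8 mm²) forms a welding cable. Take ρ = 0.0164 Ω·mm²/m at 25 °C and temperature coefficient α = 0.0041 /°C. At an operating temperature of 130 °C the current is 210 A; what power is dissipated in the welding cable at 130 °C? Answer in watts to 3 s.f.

86.1 W

ρ = 0.0164 Ω·mm²/m = 1.64×10^-8 Ω·m
A = 60.8 mm² = 6.080e-05 m²
R₍25₎ = ρL/A = (1.64×10^-8)(5.06)/(6.080e-05) = 0.001365 Ω
R₍130₎ = R₍25₎(1 + αΔT) = 0.001365 × (1 + 0.0041×105) = 0.001952 Ω
P = I²R = (210)² × 0.001952 = 86.1 W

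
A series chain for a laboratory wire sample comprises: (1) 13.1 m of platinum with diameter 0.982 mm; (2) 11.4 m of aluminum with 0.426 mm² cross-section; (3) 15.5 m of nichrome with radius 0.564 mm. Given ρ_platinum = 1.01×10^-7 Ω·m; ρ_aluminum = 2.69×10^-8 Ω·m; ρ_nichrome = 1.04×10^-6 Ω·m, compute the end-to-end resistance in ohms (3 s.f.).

Seg 1: A = π(d/2)² = π(4.9100e-04 m)² = 7.574e-07 m²
R_1 = (1.01×10^-7)(13.1)/(7.574e-07) = 1.747 Ω
Seg 2: A = 0.426 mm² = 4.260e-07 m²
R_2 = (2.69×10^-8)(11.4)/(4.260e-07) = 0.7199 Ω
Seg 3: A = πr² = π(5.6400e-04 m)² = 9.993e-07 m²
R_3 = (1.04×10^-6)(15.5)/(9.993e-07) = 16.13 Ω
R_total = R_1 + R_2 + R_3 = 18.6 Ω

18.6 Ω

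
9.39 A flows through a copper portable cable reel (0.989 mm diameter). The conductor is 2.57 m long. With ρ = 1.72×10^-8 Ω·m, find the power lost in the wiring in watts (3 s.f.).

5.07 W

A = π(d/2)² = π(4.9450e-04 m)² = 7.682e-07 m²
R = ρL/A = (1.72×10^-8)(2.57)/(7.682e-07) = 0.05754 Ω
P = I²R = (9.39)² × 0.05754 = 5.07 W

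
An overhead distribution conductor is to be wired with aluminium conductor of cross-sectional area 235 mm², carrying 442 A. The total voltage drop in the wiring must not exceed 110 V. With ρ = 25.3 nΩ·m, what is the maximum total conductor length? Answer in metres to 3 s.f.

ρ = 25.3 nΩ·m = 2.53×10^-8 Ω·m
A = 235 mm² = 2.350e-04 m²
L_max = V_max·A/(1·ρI) = (110)(2.350e-04)/(2.53×10^-8×442) = 2310 m

2310 m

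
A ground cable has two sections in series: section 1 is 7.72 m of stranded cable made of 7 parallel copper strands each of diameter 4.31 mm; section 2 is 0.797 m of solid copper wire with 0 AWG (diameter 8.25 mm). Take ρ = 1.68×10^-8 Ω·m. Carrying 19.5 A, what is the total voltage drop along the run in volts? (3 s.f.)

0.0296 V

Section 1: A_strand = π(2.1550e-03)² = 1.459e-05 m²; R₁ = ρL/(N·A_s) = (1.68×10^-8)(7.72)/(7×1.459e-05) = 0.00127 Ω
Section 2: A = π(8.25/2 mm)² = π(4.1250e-03 m)² = 5.346e-05 m²
R₂ = (1.68×10^-8)(0.797)/(5.346e-05) = 2.505×10^-4 Ω
R = R₁ + R₂ = 0.00152 Ω
V = IR = 19.5 × 0.00152 = 0.0296 V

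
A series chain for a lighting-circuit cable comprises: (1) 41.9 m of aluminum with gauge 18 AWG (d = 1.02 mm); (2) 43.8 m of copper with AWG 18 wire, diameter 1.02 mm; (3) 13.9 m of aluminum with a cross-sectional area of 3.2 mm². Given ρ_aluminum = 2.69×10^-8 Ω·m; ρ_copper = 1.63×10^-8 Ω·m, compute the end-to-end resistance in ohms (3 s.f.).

2.37 Ω

Seg 1: A = π(1.02/2 mm)² = π(5.1000e-04 m)² = 8.171e-07 m²
R_1 = (2.69×10^-8)(41.9)/(8.171e-07) = 1.379 Ω
Seg 2: A = π(1.02/2 mm)² = π(5.1000e-04 m)² = 8.171e-07 m²
R_2 = (1.63×10^-8)(43.8)/(8.171e-07) = 0.8737 Ω
Seg 3: A = 3.2 mm² = 3.200e-06 m²
R_3 = (2.69×10^-8)(13.9)/(3.200e-06) = 0.1168 Ω
R_total = R_1 + R_2 + R_3 = 2.37 Ω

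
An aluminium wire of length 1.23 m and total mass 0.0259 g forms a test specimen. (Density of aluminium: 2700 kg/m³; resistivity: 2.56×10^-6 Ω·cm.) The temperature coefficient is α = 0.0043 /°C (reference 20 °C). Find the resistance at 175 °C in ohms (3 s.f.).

ρ = 2.56×10^-6 Ω·cm = 2.56×10^-8 Ω·m
A = m/(density·L) = 2.590×10^-5/(2700×1.23) = 7.7989e-09 m²
R = ρL/A = (2.56×10^-8)(1.23)/(7.7989e-09) = 4.038 Ω
R(175 °C) = 4.038 × (1 + 0.0043×155) = 6.73 Ω

6.73 Ω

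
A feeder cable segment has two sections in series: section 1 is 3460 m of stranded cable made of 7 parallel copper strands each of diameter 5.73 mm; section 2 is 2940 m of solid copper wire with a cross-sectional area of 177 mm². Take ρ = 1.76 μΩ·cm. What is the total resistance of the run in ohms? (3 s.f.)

ρ = 1.76 μΩ·cm = 1.76×10^-8 Ω·m
Section 1: A_strand = π(2.8650e-03)² = 2.579e-05 m²; R₁ = ρL/(N·A_s) = (1.76×10^-8)(3460)/(7×2.579e-05) = 0.3374 Ω
Section 2: A = 177 mm² = 1.770e-04 m²
R₂ = (1.76×10^-8)(2940)/(1.770e-04) = 0.2923 Ω
R = R₁ + R₂ = 0.630 Ω

0.630 Ω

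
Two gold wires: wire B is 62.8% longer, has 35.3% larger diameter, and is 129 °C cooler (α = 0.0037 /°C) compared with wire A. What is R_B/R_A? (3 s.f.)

R ∝ ρL/d² with ρ ∝ (1+αΔT), so R_B/R_A = (1 + 62.8/100) × (1 + 35.3/100)⁻² × (1 − 0.0037×129)
= 1.628 × 0.5463 × 0.5227 = 0.465

0.465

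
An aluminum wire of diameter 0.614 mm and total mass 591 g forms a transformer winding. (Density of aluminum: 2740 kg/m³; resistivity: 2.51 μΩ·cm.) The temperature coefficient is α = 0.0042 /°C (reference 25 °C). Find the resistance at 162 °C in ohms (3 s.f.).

97.3 Ω

ρ = 2.51 μΩ·cm = 2.51×10^-8 Ω·m
A = π(d/2)² = π(3.0700e-04 m)² = 2.9609e-07 m²
L = m/(density·A) = 0.591/(2740×2.9609e-07) = 728.5 m
R = ρL/A = (2.51×10^-8)(728.5)/(2.9609e-07) = 61.75 Ω
R(162 °C) = 61.75 × (1 + 0.0042×137) = 97.3 Ω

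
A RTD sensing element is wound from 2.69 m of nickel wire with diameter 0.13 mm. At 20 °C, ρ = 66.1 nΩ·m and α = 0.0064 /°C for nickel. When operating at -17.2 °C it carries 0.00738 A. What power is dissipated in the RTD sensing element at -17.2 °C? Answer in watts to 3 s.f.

5.56×10^-4 W

ρ = 66.1 nΩ·m = 6.61×10^-8 Ω·m
A = π(d/2)² = π(6.5000e-05 m)² = 1.327e-08 m²
R₍20₎ = ρL/A = (6.61×10^-8)(2.69)/(1.327e-08) = 13.4 Ω
R₍-17.2₎ = R₍20₎(1 + αΔT) = 13.4 × (1 + 0.0064×-37.2) = 10.21 Ω
P = I²R = (0.00738)² × 10.21 = 5.56×10^-4 W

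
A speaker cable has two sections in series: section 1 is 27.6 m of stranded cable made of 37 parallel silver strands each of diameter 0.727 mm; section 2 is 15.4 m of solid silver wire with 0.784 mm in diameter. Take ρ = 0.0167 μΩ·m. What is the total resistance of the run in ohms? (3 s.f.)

ρ = 0.0167 μΩ·m = 1.67×10^-8 Ω·m
Section 1: A_strand = π(3.6350e-04)² = 4.151e-07 m²; R₁ = ρL/(N·A_s) = (1.67×10^-8)(27.6)/(37×4.151e-07) = 0.03001 Ω
Section 2: A = π(d/2)² = π(3.9200e-04 m)² = 4.827e-07 m²
R₂ = (1.67×10^-8)(15.4)/(4.827e-07) = 0.5327 Ω
R = R₁ + R₂ = 0.563 Ω

0.563 Ω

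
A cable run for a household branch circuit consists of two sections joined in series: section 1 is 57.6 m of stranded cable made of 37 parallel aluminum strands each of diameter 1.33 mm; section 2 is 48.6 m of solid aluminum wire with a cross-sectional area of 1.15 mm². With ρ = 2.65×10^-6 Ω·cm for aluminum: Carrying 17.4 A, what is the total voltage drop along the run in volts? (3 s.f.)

ρ = 2.65×10^-6 Ω·cm = 2.65×10^-8 Ω·m
Section 1: A_strand = π(6.6500e-04)² = 1.389e-06 m²; R₁ = ρL/(N·A_s) = (2.65×10^-8)(57.6)/(37×1.389e-06) = 0.02969 Ω
Section 2: A = 1.15 mm² = 1.150e-06 m²
R₂ = (2.65×10^-8)(48.6)/(1.150e-06) = 1.12 Ω
R = R₁ + R₂ = 1.15 Ω
V = IR = 17.4 × 1.15 = 20.0 V

20.0 V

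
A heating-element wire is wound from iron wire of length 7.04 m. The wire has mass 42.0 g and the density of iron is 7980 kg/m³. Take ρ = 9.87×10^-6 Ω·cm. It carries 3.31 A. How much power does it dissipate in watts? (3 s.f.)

10.2 W

ρ = 9.87×10^-6 Ω·cm = 9.87×10^-8 Ω·m
A = m/(density·L) = 0.042/(7980×7.04) = 7.4761e-07 m²
R = ρL/A = (9.87×10^-8)(7.04)/(7.4761e-07) = 0.9294 Ω
P = I²R = (3.31)² × 0.9294 = 10.2 W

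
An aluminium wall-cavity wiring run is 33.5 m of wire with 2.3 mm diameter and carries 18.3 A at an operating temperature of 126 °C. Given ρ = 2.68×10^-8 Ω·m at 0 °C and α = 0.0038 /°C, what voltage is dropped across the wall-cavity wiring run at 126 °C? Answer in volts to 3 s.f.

A = π(d/2)² = π(1.1500e-03 m)² = 4.155e-06 m²
R₍0₎ = ρL/A = (2.68×10^-8)(33.5)/(4.155e-06) = 0.2161 Ω
R₍126₎ = R₍0₎(1 + αΔT) = 0.2161 × (1 + 0.0038×126) = 0.3196 Ω
V = IR = 18.3 × 0.3196 = 5.85 V

5.85 V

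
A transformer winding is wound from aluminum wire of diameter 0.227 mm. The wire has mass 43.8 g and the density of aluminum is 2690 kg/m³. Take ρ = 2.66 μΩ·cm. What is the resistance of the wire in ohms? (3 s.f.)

264 Ω

ρ = 2.66 μΩ·cm = 2.66×10^-8 Ω·m
A = π(d/2)² = π(1.1350e-04 m)² = 4.0471e-08 m²
L = m/(density·A) = 0.0438/(2690×4.0471e-08) = 402.3 m
R = ρL/A = (2.66×10^-8)(402.3)/(4.0471e-08) = 264 Ω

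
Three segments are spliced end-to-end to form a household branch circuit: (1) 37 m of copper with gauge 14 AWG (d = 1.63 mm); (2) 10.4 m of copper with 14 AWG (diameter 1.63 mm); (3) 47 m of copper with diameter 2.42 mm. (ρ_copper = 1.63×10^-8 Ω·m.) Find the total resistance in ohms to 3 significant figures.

0.537 Ω

Seg 1: A = π(1.63/2 mm)² = π(8.1500e-04 m)² = 2.087e-06 m²
R_1 = (1.63×10^-8)(37)/(2.087e-06) = 0.289 Ω
Seg 2: A = π(1.63/2 mm)² = π(8.1500e-04 m)² = 2.087e-06 m²
R_2 = (1.63×10^-8)(10.4)/(2.087e-06) = 0.08124 Ω
Seg 3: A = π(d/2)² = π(1.2100e-03 m)² = 4.600e-06 m²
R_3 = (1.63×10^-8)(47)/(4.600e-06) = 0.1666 Ω
R_total = R_1 + R_2 + R_3 = 0.537 Ω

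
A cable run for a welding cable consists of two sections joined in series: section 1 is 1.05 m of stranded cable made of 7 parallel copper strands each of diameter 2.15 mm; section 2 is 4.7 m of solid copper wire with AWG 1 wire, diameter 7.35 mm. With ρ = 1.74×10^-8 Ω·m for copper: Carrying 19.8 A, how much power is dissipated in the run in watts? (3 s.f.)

1.04 W

Section 1: A_strand = π(1.0750e-03)² = 3.631e-06 m²; R₁ = ρL/(N·A_s) = (1.74×10^-8)(1.05)/(7×3.631e-06) = 7.189×10^-4 Ω
Section 2: A = π(7.35/2 mm)² = π(3.6750e-03 m)² = 4.243e-05 m²
R₂ = (1.74×10^-8)(4.7)/(4.243e-05) = 0.001927 Ω
R = R₁ + R₂ = 0.002646 Ω
P = I²R = (19.8)² × 0.002646 = 1.04 W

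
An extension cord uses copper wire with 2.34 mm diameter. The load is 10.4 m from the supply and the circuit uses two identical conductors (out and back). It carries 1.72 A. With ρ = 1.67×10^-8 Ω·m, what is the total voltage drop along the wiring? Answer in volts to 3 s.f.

A = π(d/2)² = π(1.1700e-03 m)² = 4.301e-06 m²
Total conductor length (both ways) L = 2 × 10.4 = 20.8 m
R = ρL/A = (1.67×10^-8)(20.8)/(4.301e-06) = 0.08077 Ω
V = IR = 1.72 × 0.08077 = 0.139 V

0.139 V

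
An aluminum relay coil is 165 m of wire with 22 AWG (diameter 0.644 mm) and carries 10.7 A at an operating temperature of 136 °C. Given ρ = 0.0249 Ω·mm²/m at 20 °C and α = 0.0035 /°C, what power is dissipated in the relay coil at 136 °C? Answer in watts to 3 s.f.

2030 W

ρ = 0.0249 Ω·mm²/m = 2.49×10^-8 Ω·m
A = π(0.644/2 mm)² = π(3.2200e-04 m)² = 3.257e-07 m²
R₍20₎ = ρL/A = (2.49×10^-8)(165)/(3.257e-07) = 12.61 Ω
R₍136₎ = R₍20₎(1 + αΔT) = 12.61 × (1 + 0.0035×116) = 17.73 Ω
P = I²R = (10.7)² × 17.73 = 2030 W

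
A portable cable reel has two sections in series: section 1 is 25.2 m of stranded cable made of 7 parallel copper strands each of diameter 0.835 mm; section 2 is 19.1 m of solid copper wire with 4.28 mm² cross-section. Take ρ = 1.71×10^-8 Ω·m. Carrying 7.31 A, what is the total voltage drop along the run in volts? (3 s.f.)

Section 1: A_strand = π(4.1750e-04)² = 5.476e-07 m²; R₁ = ρL/(N·A_s) = (1.71×10^-8)(25.2)/(7×5.476e-07) = 0.1124 Ω
Section 2: A = 4.28 mm² = 4.280e-06 m²
R₂ = (1.71×10^-8)(19.1)/(4.280e-06) = 0.07631 Ω
R = R₁ + R₂ = 0.1887 Ω
V = IR = 7.31 × 0.1887 = 1.38 V

1.38 V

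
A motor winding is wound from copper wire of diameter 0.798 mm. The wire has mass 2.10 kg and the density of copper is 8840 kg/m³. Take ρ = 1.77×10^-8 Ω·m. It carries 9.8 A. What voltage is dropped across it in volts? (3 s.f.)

165 V

A = π(d/2)² = π(3.9900e-04 m)² = 5.0014e-07 m²
L = m/(density·A) = 2.1/(8840×5.0014e-07) = 475 m
R = ρL/A = (1.77×10^-8)(475)/(5.0014e-07) = 16.81 Ω
V = IR = 9.8 × 16.81 = 165 V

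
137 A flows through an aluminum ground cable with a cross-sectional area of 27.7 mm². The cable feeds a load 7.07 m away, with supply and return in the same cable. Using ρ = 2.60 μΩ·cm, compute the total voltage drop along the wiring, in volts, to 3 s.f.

1.82 V

ρ = 2.60 μΩ·cm = 2.60×10^-8 Ω·m
A = 27.7 mm² = 2.770e-05 m²
Total conductor length (both ways) L = 2 × 7.07 = 14.14 m
R = ρL/A = (2.60×10^-8)(14.14)/(2.770e-05) = 0.01327 Ω
V = IR = 137 × 0.01327 = 1.82 V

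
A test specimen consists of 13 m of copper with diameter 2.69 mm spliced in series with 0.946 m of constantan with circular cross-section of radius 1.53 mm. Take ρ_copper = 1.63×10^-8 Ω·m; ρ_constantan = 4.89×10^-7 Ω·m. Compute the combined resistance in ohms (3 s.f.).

0.100 Ω

Segment 1: A = π(d/2)² = π(1.3450e-03 m)² = 5.683e-06 m²
R₁ = ρL/A = (1.63×10^-8)(13)/(5.683e-06) = 0.03729 Ω
Segment 2: A = πr² = π(1.5300e-03 m)² = 7.354e-06 m²
R₂ = (4.89×10^-7)(0.946)/(7.354e-06) = 0.0629 Ω
R = R₁ + R₂ = 0.100 Ω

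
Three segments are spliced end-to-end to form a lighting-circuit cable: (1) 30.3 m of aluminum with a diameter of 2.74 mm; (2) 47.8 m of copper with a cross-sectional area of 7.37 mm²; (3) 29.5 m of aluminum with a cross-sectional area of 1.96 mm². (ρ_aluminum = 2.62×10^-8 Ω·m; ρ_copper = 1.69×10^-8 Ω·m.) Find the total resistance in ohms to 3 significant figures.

Seg 1: A = π(d/2)² = π(1.3700e-03 m)² = 5.896e-06 m²
R_1 = (2.62×10^-8)(30.3)/(5.896e-06) = 0.1346 Ω
Seg 2: A = 7.37 mm² = 7.370e-06 m²
R_2 = (1.69×10^-8)(47.8)/(7.370e-06) = 0.1096 Ω
Seg 3: A = 1.96 mm² = 1.960e-06 m²
R_3 = (2.62×10^-8)(29.5)/(1.960e-06) = 0.3943 Ω
R_total = R_1 + R_2 + R_3 = 0.639 Ω

0.639 Ω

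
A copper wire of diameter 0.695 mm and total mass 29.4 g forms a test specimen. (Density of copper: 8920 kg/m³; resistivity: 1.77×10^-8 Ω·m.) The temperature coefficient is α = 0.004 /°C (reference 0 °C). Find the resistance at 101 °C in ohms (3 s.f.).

0.569 Ω

A = π(d/2)² = π(3.4750e-04 m)² = 3.7937e-07 m²
L = m/(density·A) = 0.0294/(8920×3.7937e-07) = 8.688 m
R = ρL/A = (1.77×10^-8)(8.688)/(3.7937e-07) = 0.4054 Ω
R(101 °C) = 0.4054 × (1 + 0.004×101) = 0.569 Ω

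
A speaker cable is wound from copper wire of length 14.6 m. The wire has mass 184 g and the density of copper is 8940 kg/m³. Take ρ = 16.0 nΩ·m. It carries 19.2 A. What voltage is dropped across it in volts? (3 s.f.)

3.18 V

ρ = 16.0 nΩ·m = 1.60×10^-8 Ω·m
A = m/(density·L) = 0.184/(8940×14.6) = 1.4097e-06 m²
R = ρL/A = (1.60×10^-8)(14.6)/(1.4097e-06) = 0.1657 Ω
V = IR = 19.2 × 0.1657 = 3.18 V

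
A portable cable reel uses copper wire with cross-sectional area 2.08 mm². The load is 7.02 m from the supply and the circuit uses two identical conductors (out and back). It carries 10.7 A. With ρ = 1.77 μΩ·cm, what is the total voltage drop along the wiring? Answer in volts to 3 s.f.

ρ = 1.77 μΩ·cm = 1.77×10^-8 Ω·m
A = 2.08 mm² = 2.080e-06 m²
Total conductor length (both ways) L = 2 × 7.02 = 14.04 m
R = ρL/A = (1.77×10^-8)(14.04)/(2.080e-06) = 0.1195 Ω
V = IR = 10.7 × 0.1195 = 1.28 V

1.28 V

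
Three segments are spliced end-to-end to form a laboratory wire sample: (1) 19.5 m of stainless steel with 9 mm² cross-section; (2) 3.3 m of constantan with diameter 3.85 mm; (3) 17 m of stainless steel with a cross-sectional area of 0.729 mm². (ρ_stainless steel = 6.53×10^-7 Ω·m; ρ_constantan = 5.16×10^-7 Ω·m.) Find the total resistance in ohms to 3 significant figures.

16.8 Ω

Seg 1: A = 9 mm² = 9.000e-06 m²
R_1 = (6.53×10^-7)(19.5)/(9.000e-06) = 1.415 Ω
Seg 2: A = π(d/2)² = π(1.9250e-03 m)² = 1.164e-05 m²
R_2 = (5.16×10^-7)(3.3)/(1.164e-05) = 0.1463 Ω
Seg 3: A = 0.729 mm² = 7.290e-07 m²
R_3 = (6.53×10^-7)(17)/(7.290e-07) = 15.23 Ω
R_total = R_1 + R_2 + R_3 = 16.8 Ω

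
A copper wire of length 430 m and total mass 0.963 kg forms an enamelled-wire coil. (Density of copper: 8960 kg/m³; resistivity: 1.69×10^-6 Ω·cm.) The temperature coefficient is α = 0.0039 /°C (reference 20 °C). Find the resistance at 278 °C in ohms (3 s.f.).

ρ = 1.69×10^-6 Ω·cm = 1.69×10^-8 Ω·m
A = m/(density·L) = 0.963/(8960×430) = 2.4995e-07 m²
R = ρL/A = (1.69×10^-8)(430)/(2.4995e-07) = 29.07 Ω
R(278 °C) = 29.07 × (1 + 0.0039×258) = 58.3 Ω

58.3 Ω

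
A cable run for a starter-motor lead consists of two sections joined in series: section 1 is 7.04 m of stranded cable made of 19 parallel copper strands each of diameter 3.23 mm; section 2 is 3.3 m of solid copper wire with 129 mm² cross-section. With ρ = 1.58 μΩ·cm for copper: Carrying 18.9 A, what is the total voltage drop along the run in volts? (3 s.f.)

ρ = 1.58 μΩ·cm = 1.58×10^-8 Ω·m
Section 1: A_strand = π(1.6150e-03)² = 8.194e-06 m²; R₁ = ρL/(N·A_s) = (1.58×10^-8)(7.04)/(19×8.194e-06) = 7.145×10^-4 Ω
Section 2: A = 129 mm² = 1.290e-04 m²
R₂ = (1.58×10^-8)(3.3)/(1.290e-04) = 4.042×10^-4 Ω
R = R₁ + R₂ = 0.001119 Ω
V = IR = 18.9 × 0.001119 = 0.0211 V

0.0211 V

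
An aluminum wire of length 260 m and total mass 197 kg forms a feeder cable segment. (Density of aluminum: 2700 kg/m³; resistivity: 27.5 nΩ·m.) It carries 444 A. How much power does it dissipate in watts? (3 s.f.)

ρ = 27.5 nΩ·m = 2.75×10^-8 Ω·m
A = m/(density·L) = 197/(2700×260) = 2.8063e-04 m²
R = ρL/A = (2.75×10^-8)(260)/(2.8063e-04) = 0.02548 Ω
P = I²R = (444)² × 0.02548 = 5020 W

5020 W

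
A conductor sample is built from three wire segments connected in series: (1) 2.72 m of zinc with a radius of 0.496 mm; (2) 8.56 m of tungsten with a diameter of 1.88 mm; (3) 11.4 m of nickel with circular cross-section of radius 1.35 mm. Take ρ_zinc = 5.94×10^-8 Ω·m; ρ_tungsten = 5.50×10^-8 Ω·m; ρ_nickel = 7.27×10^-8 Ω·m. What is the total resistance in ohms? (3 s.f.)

Seg 1: A = πr² = π(4.9600e-04 m)² = 7.729e-07 m²
R_1 = (5.94×10^-8)(2.72)/(7.729e-07) = 0.209 Ω
Seg 2: A = π(d/2)² = π(9.4000e-04 m)² = 2.776e-06 m²
R_2 = (5.50×10^-8)(8.56)/(2.776e-06) = 0.1696 Ω
Seg 3: A = πr² = π(1.3500e-03 m)² = 5.726e-06 m²
R_3 = (7.27×10^-8)(11.4)/(5.726e-06) = 0.1448 Ω
R_total = R_1 + R_2 + R_3 = 0.523 Ω

0.523 Ω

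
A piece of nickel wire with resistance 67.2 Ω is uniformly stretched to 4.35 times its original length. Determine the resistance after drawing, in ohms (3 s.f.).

Volume constant ⇒ A' = A/k with k = 4.35. R' = ρ(kL)/(A/k) = k²R.
R' = 18.92 × 67.2 = 1270 Ω

1270 Ω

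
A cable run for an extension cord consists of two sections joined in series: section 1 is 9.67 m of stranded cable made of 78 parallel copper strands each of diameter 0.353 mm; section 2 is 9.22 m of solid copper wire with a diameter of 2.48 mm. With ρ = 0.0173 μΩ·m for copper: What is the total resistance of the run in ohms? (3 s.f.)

0.0549 Ω

ρ = 0.0173 μΩ·m = 1.73×10^-8 Ω·m
Section 1: A_strand = π(1.7650e-04)² = 9.787e-08 m²; R₁ = ρL/(N·A_s) = (1.73×10^-8)(9.67)/(78×9.787e-08) = 0.02191 Ω
Section 2: A = π(d/2)² = π(1.2400e-03 m)² = 4.831e-06 m²
R₂ = (1.73×10^-8)(9.22)/(4.831e-06) = 0.03302 Ω
R = R₁ + R₂ = 0.0549 Ω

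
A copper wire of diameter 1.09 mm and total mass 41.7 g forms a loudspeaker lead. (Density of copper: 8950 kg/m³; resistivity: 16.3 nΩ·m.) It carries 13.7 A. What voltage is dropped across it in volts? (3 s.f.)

1.19 V

ρ = 16.3 nΩ·m = 1.63×10^-8 Ω·m
A = π(d/2)² = π(5.4500e-04 m)² = 9.3313e-07 m²
L = m/(density·A) = 0.0417/(8950×9.3313e-07) = 4.993 m
R = ρL/A = (1.63×10^-8)(4.993)/(9.3313e-07) = 0.08722 Ω
V = IR = 13.7 × 0.08722 = 1.19 V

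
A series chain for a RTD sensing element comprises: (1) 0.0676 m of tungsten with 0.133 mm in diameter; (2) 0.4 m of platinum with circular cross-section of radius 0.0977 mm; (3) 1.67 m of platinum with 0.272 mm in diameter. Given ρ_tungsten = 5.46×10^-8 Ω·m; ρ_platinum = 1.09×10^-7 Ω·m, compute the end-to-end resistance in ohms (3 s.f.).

4.85 Ω

Seg 1: A = π(d/2)² = π(6.6500e-05 m)² = 1.389e-08 m²
R_1 = (5.46×10^-8)(0.0676)/(1.389e-08) = 0.2657 Ω
Seg 2: A = πr² = π(9.7700e-05 m)² = 2.999e-08 m²
R_2 = (1.09×10^-7)(0.4)/(2.999e-08) = 1.454 Ω
Seg 3: A = π(d/2)² = π(1.3600e-04 m)² = 5.811e-08 m²
R_3 = (1.09×10^-7)(1.67)/(5.811e-08) = 3.133 Ω
R_total = R_1 + R_2 + R_3 = 4.85 Ω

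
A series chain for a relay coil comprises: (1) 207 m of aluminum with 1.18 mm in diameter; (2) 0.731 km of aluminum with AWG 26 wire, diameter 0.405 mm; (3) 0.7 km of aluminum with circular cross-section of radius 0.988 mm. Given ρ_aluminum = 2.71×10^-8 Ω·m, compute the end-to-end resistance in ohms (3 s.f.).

165 Ω

Seg 1: A = π(d/2)² = π(5.9000e-04 m)² = 1.094e-06 m²
R_1 = (2.71×10^-8)(207)/(1.094e-06) = 5.13 Ω
Seg 2: A = π(0.405/2 mm)² = π(2.0250e-04 m)² = 1.288e-07 m²
R_2 = (2.71×10^-8)(731)/(1.288e-07) = 153.8 Ω
Seg 3: A = πr² = π(9.8800e-04 m)² = 3.067e-06 m²
R_3 = (2.71×10^-8)(700)/(3.067e-06) = 6.186 Ω
R_total = R_1 + R_2 + R_3 = 165 Ω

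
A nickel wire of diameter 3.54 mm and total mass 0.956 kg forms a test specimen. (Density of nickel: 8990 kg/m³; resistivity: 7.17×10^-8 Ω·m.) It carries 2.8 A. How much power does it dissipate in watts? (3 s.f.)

0.617 W

A = π(d/2)² = π(1.7700e-03 m)² = 9.8423e-06 m²
L = m/(density·A) = 0.956/(8990×9.8423e-06) = 10.8 m
R = ρL/A = (7.17×10^-8)(10.8)/(9.8423e-06) = 0.07871 Ω
P = I²R = (2.8)² × 0.07871 = 0.617 W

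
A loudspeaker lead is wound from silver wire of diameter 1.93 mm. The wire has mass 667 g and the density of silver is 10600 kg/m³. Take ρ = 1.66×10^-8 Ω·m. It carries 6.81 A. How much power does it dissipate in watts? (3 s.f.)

5.66 W

A = π(d/2)² = π(9.6500e-04 m)² = 2.9255e-06 m²
L = m/(density·A) = 0.667/(10600×2.9255e-06) = 21.51 m
R = ρL/A = (1.66×10^-8)(21.51)/(2.9255e-06) = 0.122 Ω
P = I²R = (6.81)² × 0.122 = 5.66 W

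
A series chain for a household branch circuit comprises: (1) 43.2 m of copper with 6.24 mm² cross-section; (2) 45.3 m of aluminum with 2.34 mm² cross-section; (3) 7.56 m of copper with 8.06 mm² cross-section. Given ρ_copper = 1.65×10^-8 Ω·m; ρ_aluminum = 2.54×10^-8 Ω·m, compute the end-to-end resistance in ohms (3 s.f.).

Seg 1: A = 6.24 mm² = 6.240e-06 m²
R_1 = (1.65×10^-8)(43.2)/(6.240e-06) = 0.1142 Ω
Seg 2: A = 2.34 mm² = 2.340e-06 m²
R_2 = (2.54×10^-8)(45.3)/(2.340e-06) = 0.4917 Ω
Seg 3: A = 8.06 mm² = 8.060e-06 m²
R_3 = (1.65×10^-8)(7.56)/(8.060e-06) = 0.01548 Ω
R_total = R_1 + R_2 + R_3 = 0.621 Ω

0.621 Ω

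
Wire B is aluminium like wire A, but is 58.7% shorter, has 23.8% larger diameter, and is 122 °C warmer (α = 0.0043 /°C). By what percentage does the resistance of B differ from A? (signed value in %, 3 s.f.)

R ∝ ρL/d² with ρ ∝ (1+αΔT), so R_B/R_A = (1 − 58.7/100) × (1 + 23.8/100)⁻² × (1 + 0.0043×122)
= 0.413 × 0.6525 × 1.525 = 0.4108
(R_B − R_A)/R_A = 0.4108 − 1 = -58.9%

-58.9%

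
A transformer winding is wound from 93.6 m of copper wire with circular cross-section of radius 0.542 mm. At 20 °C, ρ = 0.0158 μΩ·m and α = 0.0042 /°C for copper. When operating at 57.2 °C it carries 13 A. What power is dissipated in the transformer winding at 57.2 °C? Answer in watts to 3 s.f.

ρ = 0.0158 μΩ·m = 1.58×10^-8 Ω·m
A = πr² = π(5.4200e-04 m)² = 9.229e-07 m²
R₍20₎ = ρL/A = (1.58×10^-8)(93.6)/(9.229e-07) = 1.602 Ω
R₍57.2₎ = R₍20₎(1 + αΔT) = 1.602 × (1 + 0.0042×37.2) = 1.853 Ω
P = I²R = (13)² × 1.853 = 313 W

313 W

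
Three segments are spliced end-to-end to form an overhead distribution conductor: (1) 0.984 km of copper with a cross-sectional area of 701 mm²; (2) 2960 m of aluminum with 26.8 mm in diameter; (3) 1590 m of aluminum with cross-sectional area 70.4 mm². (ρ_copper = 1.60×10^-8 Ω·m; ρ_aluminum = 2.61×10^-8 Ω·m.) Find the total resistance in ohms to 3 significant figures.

Seg 1: A = 701 mm² = 7.010e-04 m²
R_1 = (1.60×10^-8)(984)/(7.010e-04) = 0.02246 Ω
Seg 2: A = π(d/2)² = π(1.3400e-02 m)² = 5.641e-04 m²
R_2 = (2.61×10^-8)(2960)/(5.641e-04) = 0.137 Ω
Seg 3: A = 70.4 mm² = 7.040e-05 m²
R_3 = (2.61×10^-8)(1590)/(7.040e-05) = 0.5895 Ω
R_total = R_1 + R_2 + R_3 = 0.749 Ω

0.749 Ω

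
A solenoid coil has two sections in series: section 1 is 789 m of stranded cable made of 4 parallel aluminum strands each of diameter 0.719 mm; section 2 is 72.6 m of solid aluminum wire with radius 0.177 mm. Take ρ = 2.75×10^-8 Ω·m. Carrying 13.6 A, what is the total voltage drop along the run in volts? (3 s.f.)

Section 1: A_strand = π(3.5950e-04)² = 4.060e-07 m²; R₁ = ρL/(N·A_s) = (2.75×10^-8)(789)/(4×4.060e-07) = 13.36 Ω
Section 2: A = πr² = π(1.7700e-04 m)² = 9.842e-08 m²
R₂ = (2.75×10^-8)(72.6)/(9.842e-08) = 20.28 Ω
R = R₁ + R₂ = 33.64 Ω
V = IR = 13.6 × 33.64 = 458 V

458 V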